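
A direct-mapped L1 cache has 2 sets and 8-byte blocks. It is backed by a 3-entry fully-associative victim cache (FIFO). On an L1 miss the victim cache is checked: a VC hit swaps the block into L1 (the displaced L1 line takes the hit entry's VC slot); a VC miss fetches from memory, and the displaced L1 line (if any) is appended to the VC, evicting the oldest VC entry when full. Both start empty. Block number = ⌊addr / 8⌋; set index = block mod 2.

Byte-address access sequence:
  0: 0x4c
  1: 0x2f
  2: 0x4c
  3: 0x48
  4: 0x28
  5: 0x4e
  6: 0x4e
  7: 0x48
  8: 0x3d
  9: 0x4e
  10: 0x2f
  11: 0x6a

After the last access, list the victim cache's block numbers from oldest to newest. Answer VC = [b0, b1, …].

0: 0x4c (blk 9, set 1) → MISS  vc=[]
1: 0x2f (blk 5, set 1) → MISS  vc=[9]
2: 0x4c (blk 9, set 1) → VC-HIT  vc=[5]
3: 0x48 (blk 9, set 1) → L1-HIT  vc=[5]
4: 0x28 (blk 5, set 1) → VC-HIT  vc=[9]
5: 0x4e (blk 9, set 1) → VC-HIT  vc=[5]
6: 0x4e (blk 9, set 1) → L1-HIT  vc=[5]
7: 0x48 (blk 9, set 1) → L1-HIT  vc=[5]
8: 0x3d (blk 7, set 1) → MISS  vc=[5, 9]
9: 0x4e (blk 9, set 1) → VC-HIT  vc=[5, 7]
10: 0x2f (blk 5, set 1) → VC-HIT  vc=[9, 7]
11: 0x6a (blk 13, set 1) → MISS  vc=[9, 7, 5]

VC = [9, 7, 5]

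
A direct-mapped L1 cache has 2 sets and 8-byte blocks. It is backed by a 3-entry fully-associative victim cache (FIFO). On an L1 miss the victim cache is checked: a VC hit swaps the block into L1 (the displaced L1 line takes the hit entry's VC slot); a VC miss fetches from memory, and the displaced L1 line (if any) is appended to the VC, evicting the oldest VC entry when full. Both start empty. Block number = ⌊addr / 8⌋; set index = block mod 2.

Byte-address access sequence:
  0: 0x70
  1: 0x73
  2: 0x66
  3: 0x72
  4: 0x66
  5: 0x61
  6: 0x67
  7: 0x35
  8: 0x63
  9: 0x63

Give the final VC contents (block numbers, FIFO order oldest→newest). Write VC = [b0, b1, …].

VC = [14, 6]

0: 0x70 (blk 14, set 0) → MISS  vc=[]
1: 0x73 (blk 14, set 0) → L1-HIT  vc=[]
2: 0x66 (blk 12, set 0) → MISS  vc=[14]
3: 0x72 (blk 14, set 0) → VC-HIT  vc=[12]
4: 0x66 (blk 12, set 0) → VC-HIT  vc=[14]
5: 0x61 (blk 12, set 0) → L1-HIT  vc=[14]
6: 0x67 (blk 12, set 0) → L1-HIT  vc=[14]
7: 0x35 (blk 6, set 0) → MISS  vc=[14, 12]
8: 0x63 (blk 12, set 0) → VC-HIT  vc=[14, 6]
9: 0x63 (blk 12, set 0) → L1-HIT  vc=[14, 6]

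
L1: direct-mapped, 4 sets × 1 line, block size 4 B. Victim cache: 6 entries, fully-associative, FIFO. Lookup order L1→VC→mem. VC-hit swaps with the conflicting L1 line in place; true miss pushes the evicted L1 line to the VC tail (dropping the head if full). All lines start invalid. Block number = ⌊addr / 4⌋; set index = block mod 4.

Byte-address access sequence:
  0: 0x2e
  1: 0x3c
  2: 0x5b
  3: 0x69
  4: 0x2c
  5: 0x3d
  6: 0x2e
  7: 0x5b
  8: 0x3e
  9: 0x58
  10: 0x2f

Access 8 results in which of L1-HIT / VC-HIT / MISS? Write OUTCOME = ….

OUTCOME = VC-HIT

  [0] addr=0x2e blk=11 s=3: MISS | VC []
  [1] addr=0x3c blk=15 s=3: MISS | VC [11]
  [2] addr=0x5b blk=22 s=2: MISS | VC [11]
  [3] addr=0x69 blk=26 s=2: MISS | VC [11, 22]
  [4] addr=0x2c blk=11 s=3: VC-HIT | VC [15, 22]
  [5] addr=0x3d blk=15 s=3: VC-HIT | VC [11, 22]
  [6] addr=0x2e blk=11 s=3: VC-HIT | VC [15, 22]
  [7] addr=0x5b blk=22 s=2: VC-HIT | VC [15, 26]
  [8] addr=0x3e blk=15 s=3: VC-HIT | VC [11, 26]
  [9] addr=0x58 blk=22 s=2: L1-HIT | VC [11, 26]
  [10] addr=0x2f blk=11 s=3: VC-HIT | VC [15, 26]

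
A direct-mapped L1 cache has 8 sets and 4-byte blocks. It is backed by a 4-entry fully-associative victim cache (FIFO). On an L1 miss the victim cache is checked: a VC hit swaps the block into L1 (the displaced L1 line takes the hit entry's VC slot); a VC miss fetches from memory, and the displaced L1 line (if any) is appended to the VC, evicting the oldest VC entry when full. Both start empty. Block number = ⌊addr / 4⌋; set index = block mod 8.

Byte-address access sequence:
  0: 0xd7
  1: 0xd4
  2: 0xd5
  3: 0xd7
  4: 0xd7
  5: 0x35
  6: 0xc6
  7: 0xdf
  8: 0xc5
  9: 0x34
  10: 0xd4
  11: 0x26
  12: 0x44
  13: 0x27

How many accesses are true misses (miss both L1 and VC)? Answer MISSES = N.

MISSES = 6

0: 0xd7 (blk 53, set 5) → MISS  vc=[]
1: 0xd4 (blk 53, set 5) → L1-HIT  vc=[]
2: 0xd5 (blk 53, set 5) → L1-HIT  vc=[]
3: 0xd7 (blk 53, set 5) → L1-HIT  vc=[]
4: 0xd7 (blk 53, set 5) → L1-HIT  vc=[]
5: 0x35 (blk 13, set 5) → MISS  vc=[53]
6: 0xc6 (blk 49, set 1) → MISS  vc=[53]
7: 0xdf (blk 55, set 7) → MISS  vc=[53]
8: 0xc5 (blk 49, set 1) → L1-HIT  vc=[53]
9: 0x34 (blk 13, set 5) → L1-HIT  vc=[53]
10: 0xd4 (blk 53, set 5) → VC-HIT  vc=[13]
11: 0x26 (blk 9, set 1) → MISS  vc=[13, 49]
12: 0x44 (blk 17, set 1) → MISS  vc=[13, 49, 9]
13: 0x27 (blk 9, set 1) → VC-HIT  vc=[13, 49, 17]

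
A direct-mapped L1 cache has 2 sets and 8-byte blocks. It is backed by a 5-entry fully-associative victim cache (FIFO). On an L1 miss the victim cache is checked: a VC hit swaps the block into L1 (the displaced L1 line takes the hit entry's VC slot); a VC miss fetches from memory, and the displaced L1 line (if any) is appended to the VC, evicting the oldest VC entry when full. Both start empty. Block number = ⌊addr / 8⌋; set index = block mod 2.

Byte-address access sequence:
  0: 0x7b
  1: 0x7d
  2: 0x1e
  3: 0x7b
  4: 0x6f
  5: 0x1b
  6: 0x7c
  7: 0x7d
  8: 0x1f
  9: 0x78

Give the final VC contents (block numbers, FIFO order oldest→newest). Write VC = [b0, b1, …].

#0 0x7b→b15/s1 MISS; vc=[]
#1 0x7d→b15/s1 L1-HIT; vc=[]
#2 0x1e→b3/s1 MISS; vc=[15]
#3 0x7b→b15/s1 VC-HIT; vc=[3]
#4 0x6f→b13/s1 MISS; vc=[3,15]
#5 0x1b→b3/s1 VC-HIT; vc=[13,15]
#6 0x7c→b15/s1 VC-HIT; vc=[13,3]
#7 0x7d→b15/s1 L1-HIT; vc=[13,3]
#8 0x1f→b3/s1 VC-HIT; vc=[13,15]
#9 0x78→b15/s1 VC-HIT; vc=[13,3]

VC = [13, 3]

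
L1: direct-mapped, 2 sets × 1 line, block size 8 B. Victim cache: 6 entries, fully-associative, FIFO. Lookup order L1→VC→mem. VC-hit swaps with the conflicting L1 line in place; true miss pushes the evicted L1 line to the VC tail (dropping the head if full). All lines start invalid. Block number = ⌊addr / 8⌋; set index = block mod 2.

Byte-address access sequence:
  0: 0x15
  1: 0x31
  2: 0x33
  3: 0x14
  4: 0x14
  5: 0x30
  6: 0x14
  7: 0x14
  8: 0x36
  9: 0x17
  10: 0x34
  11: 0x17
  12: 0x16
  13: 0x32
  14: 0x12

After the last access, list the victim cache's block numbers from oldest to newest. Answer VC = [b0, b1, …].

0: 0x15 (blk 2, set 0) → MISS  vc=[]
1: 0x31 (blk 6, set 0) → MISS  vc=[2]
2: 0x33 (blk 6, set 0) → L1-HIT  vc=[2]
3: 0x14 (blk 2, set 0) → VC-HIT  vc=[6]
4: 0x14 (blk 2, set 0) → L1-HIT  vc=[6]
5: 0x30 (blk 6, set 0) → VC-HIT  vc=[2]
6: 0x14 (blk 2, set 0) → VC-HIT  vc=[6]
7: 0x14 (blk 2, set 0) → L1-HIT  vc=[6]
8: 0x36 (blk 6, set 0) → VC-HIT  vc=[2]
9: 0x17 (blk 2, set 0) → VC-HIT  vc=[6]
10: 0x34 (blk 6, set 0) → VC-HIT  vc=[2]
11: 0x17 (blk 2, set 0) → VC-HIT  vc=[6]
12: 0x16 (blk 2, set 0) → L1-HIT  vc=[6]
13: 0x32 (blk 6, set 0) → VC-HIT  vc=[2]
14: 0x12 (blk 2, set 0) → VC-HIT  vc=[6]

VC = [6]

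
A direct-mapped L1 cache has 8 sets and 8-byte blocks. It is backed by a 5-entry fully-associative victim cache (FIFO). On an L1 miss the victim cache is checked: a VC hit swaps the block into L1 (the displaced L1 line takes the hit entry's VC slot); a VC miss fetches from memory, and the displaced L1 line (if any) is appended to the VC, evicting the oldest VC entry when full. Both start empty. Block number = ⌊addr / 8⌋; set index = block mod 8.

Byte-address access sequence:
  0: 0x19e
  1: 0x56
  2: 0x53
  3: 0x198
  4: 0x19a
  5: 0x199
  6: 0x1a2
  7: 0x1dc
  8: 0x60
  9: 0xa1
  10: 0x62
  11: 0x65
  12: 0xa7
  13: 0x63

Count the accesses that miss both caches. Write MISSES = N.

MISSES = 6

#0 0x19e→b51/s3 MISS; vc=[]
#1 0x56→b10/s2 MISS; vc=[]
#2 0x53→b10/s2 L1-HIT; vc=[]
#3 0x198→b51/s3 L1-HIT; vc=[]
#4 0x19a→b51/s3 L1-HIT; vc=[]
#5 0x199→b51/s3 L1-HIT; vc=[]
#6 0x1a2→b52/s4 MISS; vc=[]
#7 0x1dc→b59/s3 MISS; vc=[51]
#8 0x60→b12/s4 MISS; vc=[51,52]
#9 0xa1→b20/s4 MISS; vc=[51,52,12]
#10 0x62→b12/s4 VC-HIT; vc=[51,52,20]
#11 0x65→b12/s4 L1-HIT; vc=[51,52,20]
#12 0xa7→b20/s4 VC-HIT; vc=[51,52,12]
#13 0x63→b12/s4 VC-HIT; vc=[51,52,20]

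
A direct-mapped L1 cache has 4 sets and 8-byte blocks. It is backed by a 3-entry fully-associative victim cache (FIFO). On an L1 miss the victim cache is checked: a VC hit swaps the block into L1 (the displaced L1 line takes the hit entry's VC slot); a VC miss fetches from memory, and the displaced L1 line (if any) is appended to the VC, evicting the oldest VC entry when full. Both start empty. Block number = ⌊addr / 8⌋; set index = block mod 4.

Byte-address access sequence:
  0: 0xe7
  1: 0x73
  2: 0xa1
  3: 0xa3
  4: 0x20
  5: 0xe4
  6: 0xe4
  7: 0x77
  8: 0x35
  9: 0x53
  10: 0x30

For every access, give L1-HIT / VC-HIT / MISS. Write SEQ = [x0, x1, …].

SEQ = [MISS, MISS, MISS, L1-HIT, MISS, VC-HIT, L1-HIT, L1-HIT, MISS, MISS, VC-HIT]

#0 0xe7→b28/s0 MISS; vc=[]
#1 0x73→b14/s2 MISS; vc=[]
#2 0xa1→b20/s0 MISS; vc=[28]
#3 0xa3→b20/s0 L1-HIT; vc=[28]
#4 0x20→b4/s0 MISS; vc=[28,20]
#5 0xe4→b28/s0 VC-HIT; vc=[4,20]
#6 0xe4→b28/s0 L1-HIT; vc=[4,20]
#7 0x77→b14/s2 L1-HIT; vc=[4,20]
#8 0x35→b6/s2 MISS; vc=[4,20,14]
#9 0x53→b10/s2 MISS; vc=[20,14,6]
#10 0x30→b6/s2 VC-HIT; vc=[20,14,10]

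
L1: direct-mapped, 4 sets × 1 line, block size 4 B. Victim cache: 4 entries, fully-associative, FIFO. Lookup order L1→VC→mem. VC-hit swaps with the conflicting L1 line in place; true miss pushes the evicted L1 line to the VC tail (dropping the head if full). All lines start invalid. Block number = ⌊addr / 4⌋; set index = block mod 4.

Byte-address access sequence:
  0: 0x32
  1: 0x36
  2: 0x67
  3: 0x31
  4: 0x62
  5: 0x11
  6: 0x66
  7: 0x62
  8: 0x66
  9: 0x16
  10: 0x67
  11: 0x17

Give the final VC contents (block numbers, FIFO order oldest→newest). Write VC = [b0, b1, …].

0: 0x32 (blk 12, set 0) → MISS  vc=[]
1: 0x36 (blk 13, set 1) → MISS  vc=[]
2: 0x67 (blk 25, set 1) → MISS  vc=[13]
3: 0x31 (blk 12, set 0) → L1-HIT  vc=[13]
4: 0x62 (blk 24, set 0) → MISS  vc=[13, 12]
5: 0x11 (blk 4, set 0) → MISS  vc=[13, 12, 24]
6: 0x66 (blk 25, set 1) → L1-HIT  vc=[13, 12, 24]
7: 0x62 (blk 24, set 0) → VC-HIT  vc=[13, 12, 4]
8: 0x66 (blk 25, set 1) → L1-HIT  vc=[13, 12, 4]
9: 0x16 (blk 5, set 1) → MISS  vc=[13, 12, 4, 25]
10: 0x67 (blk 25, set 1) → VC-HIT  vc=[13, 12, 4, 5]
11: 0x17 (blk 5, set 1) → VC-HIT  vc=[13, 12, 4, 25]

VC = [13, 12, 4, 25]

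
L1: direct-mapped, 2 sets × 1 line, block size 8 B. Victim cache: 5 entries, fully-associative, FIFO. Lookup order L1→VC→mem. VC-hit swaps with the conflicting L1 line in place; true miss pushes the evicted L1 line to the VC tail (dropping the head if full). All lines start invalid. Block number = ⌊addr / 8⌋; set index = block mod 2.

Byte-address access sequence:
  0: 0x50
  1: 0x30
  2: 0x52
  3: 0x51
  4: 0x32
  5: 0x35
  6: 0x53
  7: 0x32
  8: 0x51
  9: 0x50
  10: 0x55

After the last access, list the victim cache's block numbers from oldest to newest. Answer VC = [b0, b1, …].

#0 0x50→b10/s0 MISS; vc=[]
#1 0x30→b6/s0 MISS; vc=[10]
#2 0x52→b10/s0 VC-HIT; vc=[6]
#3 0x51→b10/s0 L1-HIT; vc=[6]
#4 0x32→b6/s0 VC-HIT; vc=[10]
#5 0x35→b6/s0 L1-HIT; vc=[10]
#6 0x53→b10/s0 VC-HIT; vc=[6]
#7 0x32→b6/s0 VC-HIT; vc=[10]
#8 0x51→b10/s0 VC-HIT; vc=[6]
#9 0x50→b10/s0 L1-HIT; vc=[6]
#10 0x55→b10/s0 L1-HIT; vc=[6]

VC = [6]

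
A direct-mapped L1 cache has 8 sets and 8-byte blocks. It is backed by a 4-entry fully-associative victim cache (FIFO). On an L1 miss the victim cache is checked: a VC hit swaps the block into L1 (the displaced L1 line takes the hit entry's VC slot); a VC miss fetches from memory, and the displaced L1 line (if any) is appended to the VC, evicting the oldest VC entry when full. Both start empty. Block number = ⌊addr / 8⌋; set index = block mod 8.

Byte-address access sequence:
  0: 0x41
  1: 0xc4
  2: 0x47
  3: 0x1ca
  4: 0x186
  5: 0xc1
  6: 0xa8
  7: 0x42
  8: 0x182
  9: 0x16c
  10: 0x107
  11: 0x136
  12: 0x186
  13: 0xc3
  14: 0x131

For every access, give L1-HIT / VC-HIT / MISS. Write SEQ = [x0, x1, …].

#0 0x41→b8/s0 MISS; vc=[]
#1 0xc4→b24/s0 MISS; vc=[8]
#2 0x47→b8/s0 VC-HIT; vc=[24]
#3 0x1ca→b57/s1 MISS; vc=[24]
#4 0x186→b48/s0 MISS; vc=[24,8]
#5 0xc1→b24/s0 VC-HIT; vc=[48,8]
#6 0xa8→b21/s5 MISS; vc=[48,8]
#7 0x42→b8/s0 VC-HIT; vc=[48,24]
#8 0x182→b48/s0 VC-HIT; vc=[8,24]
#9 0x16c→b45/s5 MISS; vc=[8,24,21]
#10 0x107→b32/s0 MISS; vc=[8,24,21,48]
#11 0x136→b38/s6 MISS; vc=[8,24,21,48]
#12 0x186→b48/s0 VC-HIT; vc=[8,24,21,32]
#13 0xc3→b24/s0 VC-HIT; vc=[8,48,21,32]
#14 0x131→b38/s6 L1-HIT; vc=[8,48,21,32]

SEQ = [MISS, MISS, VC-HIT, MISS, MISS, VC-HIT, MISS, VC-HIT, VC-HIT, MISS, MISS, MISS, VC-HIT, VC-HIT, L1-HIT]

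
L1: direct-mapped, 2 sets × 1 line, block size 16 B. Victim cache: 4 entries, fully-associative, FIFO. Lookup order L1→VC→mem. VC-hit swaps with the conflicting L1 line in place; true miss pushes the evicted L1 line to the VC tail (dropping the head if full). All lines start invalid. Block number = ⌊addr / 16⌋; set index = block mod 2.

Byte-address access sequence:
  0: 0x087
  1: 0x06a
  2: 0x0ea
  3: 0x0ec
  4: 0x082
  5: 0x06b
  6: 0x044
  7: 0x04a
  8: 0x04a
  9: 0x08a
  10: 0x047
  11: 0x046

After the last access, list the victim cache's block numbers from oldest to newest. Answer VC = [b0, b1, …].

#0 0x87→b8/s0 MISS; vc=[]
#1 0x6a→b6/s0 MISS; vc=[8]
#2 0xea→b14/s0 MISS; vc=[8,6]
#3 0xec→b14/s0 L1-HIT; vc=[8,6]
#4 0x82→b8/s0 VC-HIT; vc=[14,6]
#5 0x6b→b6/s0 VC-HIT; vc=[14,8]
#6 0x44→b4/s0 MISS; vc=[14,8,6]
#7 0x4a→b4/s0 L1-HIT; vc=[14,8,6]
#8 0x4a→b4/s0 L1-HIT; vc=[14,8,6]
#9 0x8a→b8/s0 VC-HIT; vc=[14,4,6]
#10 0x47→b4/s0 VC-HIT; vc=[14,8,6]
#11 0x46→b4/s0 L1-HIT; vc=[14,8,6]

VC = [14, 8, 6]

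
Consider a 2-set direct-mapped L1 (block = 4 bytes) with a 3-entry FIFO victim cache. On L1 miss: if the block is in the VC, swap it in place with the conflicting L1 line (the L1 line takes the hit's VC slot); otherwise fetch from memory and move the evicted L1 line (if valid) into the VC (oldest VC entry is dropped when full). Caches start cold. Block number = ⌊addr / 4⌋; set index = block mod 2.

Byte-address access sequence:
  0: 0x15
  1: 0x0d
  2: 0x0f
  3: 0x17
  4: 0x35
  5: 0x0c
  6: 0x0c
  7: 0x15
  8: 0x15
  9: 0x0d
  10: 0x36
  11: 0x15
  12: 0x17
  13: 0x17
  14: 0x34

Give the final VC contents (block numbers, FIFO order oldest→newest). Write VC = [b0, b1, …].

VC = [3, 5]

0: 0x15 (blk 5, set 1) → MISS  vc=[]
1: 0xd (blk 3, set 1) → MISS  vc=[5]
2: 0xf (blk 3, set 1) → L1-HIT  vc=[5]
3: 0x17 (blk 5, set 1) → VC-HIT  vc=[3]
4: 0x35 (blk 13, set 1) → MISS  vc=[3, 5]
5: 0xc (blk 3, set 1) → VC-HIT  vc=[13, 5]
6: 0xc (blk 3, set 1) → L1-HIT  vc=[13, 5]
7: 0x15 (blk 5, set 1) → VC-HIT  vc=[13, 3]
8: 0x15 (blk 5, set 1) → L1-HIT  vc=[13, 3]
9: 0xd (blk 3, set 1) → VC-HIT  vc=[13, 5]
10: 0x36 (blk 13, set 1) → VC-HIT  vc=[3, 5]
11: 0x15 (blk 5, set 1) → VC-HIT  vc=[3, 13]
12: 0x17 (blk 5, set 1) → L1-HIT  vc=[3, 13]
13: 0x17 (blk 5, set 1) → L1-HIT  vc=[3, 13]
14: 0x34 (blk 13, set 1) → VC-HIT  vc=[3, 5]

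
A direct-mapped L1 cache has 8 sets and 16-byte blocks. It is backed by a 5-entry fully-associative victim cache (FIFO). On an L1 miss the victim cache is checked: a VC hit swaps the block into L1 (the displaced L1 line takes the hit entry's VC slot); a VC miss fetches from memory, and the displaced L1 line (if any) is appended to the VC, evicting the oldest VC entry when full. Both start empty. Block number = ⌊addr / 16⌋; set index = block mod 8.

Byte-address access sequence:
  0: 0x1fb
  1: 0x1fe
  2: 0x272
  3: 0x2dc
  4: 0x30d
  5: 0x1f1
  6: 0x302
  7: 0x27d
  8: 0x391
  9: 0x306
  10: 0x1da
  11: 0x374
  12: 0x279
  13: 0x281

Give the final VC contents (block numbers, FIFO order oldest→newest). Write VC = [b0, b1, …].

  [0] addr=0x1fb blk=31 s=7: MISS | VC []
  [1] addr=0x1fe blk=31 s=7: L1-HIT | VC []
  [2] addr=0x272 blk=39 s=7: MISS | VC [31]
  [3] addr=0x2dc blk=45 s=5: MISS | VC [31]
  [4] addr=0x30d blk=48 s=0: MISS | VC [31]
  [5] addr=0x1f1 blk=31 s=7: VC-HIT | VC [39]
  [6] addr=0x302 blk=48 s=0: L1-HIT | VC [39]
  [7] addr=0x27d blk=39 s=7: VC-HIT | VC [31]
  [8] addr=0x391 blk=57 s=1: MISS | VC [31]
  [9] addr=0x306 blk=48 s=0: L1-HIT | VC [31]
  [10] addr=0x1da blk=29 s=5: MISS | VC [31, 45]
  [11] addr=0x374 blk=55 s=7: MISS | VC [31, 45, 39]
  [12] addr=0x279 blk=39 s=7: VC-HIT | VC [31, 45, 55]
  [13] addr=0x281 blk=40 s=0: MISS | VC [31, 45, 55, 48]

VC = [31, 45, 55, 48]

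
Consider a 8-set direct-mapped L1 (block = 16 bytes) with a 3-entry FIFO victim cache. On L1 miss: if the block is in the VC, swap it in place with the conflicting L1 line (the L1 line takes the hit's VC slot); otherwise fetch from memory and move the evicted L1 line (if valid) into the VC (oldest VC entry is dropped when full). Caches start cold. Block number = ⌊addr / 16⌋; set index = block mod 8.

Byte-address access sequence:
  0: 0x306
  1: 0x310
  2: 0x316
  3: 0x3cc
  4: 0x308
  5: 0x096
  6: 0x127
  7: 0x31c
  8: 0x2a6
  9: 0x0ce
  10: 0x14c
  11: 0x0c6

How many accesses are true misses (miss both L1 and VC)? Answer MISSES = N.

MISSES = 8

0: 0x306 (blk 48, set 0) → MISS  vc=[]
1: 0x310 (blk 49, set 1) → MISS  vc=[]
2: 0x316 (blk 49, set 1) → L1-HIT  vc=[]
3: 0x3cc (blk 60, set 4) → MISS  vc=[]
4: 0x308 (blk 48, set 0) → L1-HIT  vc=[]
5: 0x96 (blk 9, set 1) → MISS  vc=[49]
6: 0x127 (blk 18, set 2) → MISS  vc=[49]
7: 0x31c (blk 49, set 1) → VC-HIT  vc=[9]
8: 0x2a6 (blk 42, set 2) → MISS  vc=[9, 18]
9: 0xce (blk 12, set 4) → MISS  vc=[9, 18, 60]
10: 0x14c (blk 20, set 4) → MISS  vc=[18, 60, 12]
11: 0xc6 (blk 12, set 4) → VC-HIT  vc=[18, 60, 20]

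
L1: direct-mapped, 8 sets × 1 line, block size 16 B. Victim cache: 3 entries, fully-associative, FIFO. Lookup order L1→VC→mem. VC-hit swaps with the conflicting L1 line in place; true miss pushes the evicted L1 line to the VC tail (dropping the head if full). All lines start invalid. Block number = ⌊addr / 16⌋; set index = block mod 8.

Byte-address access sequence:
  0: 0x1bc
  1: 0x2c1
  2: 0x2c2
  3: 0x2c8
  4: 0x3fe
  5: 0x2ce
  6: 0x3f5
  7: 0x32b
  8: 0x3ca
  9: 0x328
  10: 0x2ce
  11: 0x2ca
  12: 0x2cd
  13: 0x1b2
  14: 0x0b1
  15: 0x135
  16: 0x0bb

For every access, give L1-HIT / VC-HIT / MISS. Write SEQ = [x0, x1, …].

0: 0x1bc (blk 27, set 3) → MISS  vc=[]
1: 0x2c1 (blk 44, set 4) → MISS  vc=[]
2: 0x2c2 (blk 44, set 4) → L1-HIT  vc=[]
3: 0x2c8 (blk 44, set 4) → L1-HIT  vc=[]
4: 0x3fe (blk 63, set 7) → MISS  vc=[]
5: 0x2ce (blk 44, set 4) → L1-HIT  vc=[]
6: 0x3f5 (blk 63, set 7) → L1-HIT  vc=[]
7: 0x32b (blk 50, set 2) → MISS  vc=[]
8: 0x3ca (blk 60, set 4) → MISS  vc=[44]
9: 0x328 (blk 50, set 2) → L1-HIT  vc=[44]
10: 0x2ce (blk 44, set 4) → VC-HIT  vc=[60]
11: 0x2ca (blk 44, set 4) → L1-HIT  vc=[60]
12: 0x2cd (blk 44, set 4) → L1-HIT  vc=[60]
13: 0x1b2 (blk 27, set 3) → L1-HIT  vc=[60]
14: 0xb1 (blk 11, set 3) → MISS  vc=[60, 27]
15: 0x135 (blk 19, set 3) → MISS  vc=[60, 27, 11]
16: 0xbb (blk 11, set 3) → VC-HIT  vc=[60, 27, 19]

SEQ = [MISS, MISS, L1-HIT, L1-HIT, MISS, L1-HIT, L1-HIT, MISS, MISS, L1-HIT, VC-HIT, L1-HIT, L1-HIT, L1-HIT, MISS, MISS, VC-HIT]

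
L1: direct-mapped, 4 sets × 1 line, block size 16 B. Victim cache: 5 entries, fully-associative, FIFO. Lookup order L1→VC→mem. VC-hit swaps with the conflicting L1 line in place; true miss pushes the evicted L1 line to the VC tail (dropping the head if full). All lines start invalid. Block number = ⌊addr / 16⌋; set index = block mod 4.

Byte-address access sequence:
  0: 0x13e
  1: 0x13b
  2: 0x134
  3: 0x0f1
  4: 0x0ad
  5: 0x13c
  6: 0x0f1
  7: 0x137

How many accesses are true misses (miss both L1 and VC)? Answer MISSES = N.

#0 0x13e→b19/s3 MISS; vc=[]
#1 0x13b→b19/s3 L1-HIT; vc=[]
#2 0x134→b19/s3 L1-HIT; vc=[]
#3 0xf1→b15/s3 MISS; vc=[19]
#4 0xad→b10/s2 MISS; vc=[19]
#5 0x13c→b19/s3 VC-HIT; vc=[15]
#6 0xf1→b15/s3 VC-HIT; vc=[19]
#7 0x137→b19/s3 VC-HIT; vc=[15]

MISSES = 3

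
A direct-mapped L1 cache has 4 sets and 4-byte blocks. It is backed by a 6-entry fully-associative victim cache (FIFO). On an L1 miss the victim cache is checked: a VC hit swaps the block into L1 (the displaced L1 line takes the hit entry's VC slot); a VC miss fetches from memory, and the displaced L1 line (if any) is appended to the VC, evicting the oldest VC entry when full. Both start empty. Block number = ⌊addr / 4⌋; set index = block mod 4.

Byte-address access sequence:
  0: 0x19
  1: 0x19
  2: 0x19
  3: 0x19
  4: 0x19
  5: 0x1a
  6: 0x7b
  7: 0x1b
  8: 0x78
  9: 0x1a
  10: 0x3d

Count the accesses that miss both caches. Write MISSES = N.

MISSES = 3

#0 0x19→b6/s2 MISS; vc=[]
#1 0x19→b6/s2 L1-HIT; vc=[]
#2 0x19→b6/s2 L1-HIT; vc=[]
#3 0x19→b6/s2 L1-HIT; vc=[]
#4 0x19→b6/s2 L1-HIT; vc=[]
#5 0x1a→b6/s2 L1-HIT; vc=[]
#6 0x7b→b30/s2 MISS; vc=[6]
#7 0x1b→b6/s2 VC-HIT; vc=[30]
#8 0x78→b30/s2 VC-HIT; vc=[6]
#9 0x1a→b6/s2 VC-HIT; vc=[30]
#10 0x3d→b15/s3 MISS; vc=[30]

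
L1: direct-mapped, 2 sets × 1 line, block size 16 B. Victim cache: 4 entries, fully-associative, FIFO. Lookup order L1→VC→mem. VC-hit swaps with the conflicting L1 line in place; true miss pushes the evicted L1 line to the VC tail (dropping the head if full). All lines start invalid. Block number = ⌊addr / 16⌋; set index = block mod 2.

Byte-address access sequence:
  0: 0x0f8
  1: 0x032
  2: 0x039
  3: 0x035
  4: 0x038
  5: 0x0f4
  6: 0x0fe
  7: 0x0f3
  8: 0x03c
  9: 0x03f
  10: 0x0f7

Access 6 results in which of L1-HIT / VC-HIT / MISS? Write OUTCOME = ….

  [0] addr=0xf8 blk=15 s=1: MISS | VC []
  [1] addr=0x32 blk=3 s=1: MISS | VC [15]
  [2] addr=0x39 blk=3 s=1: L1-HIT | VC [15]
  [3] addr=0x35 blk=3 s=1: L1-HIT | VC [15]
  [4] addr=0x38 blk=3 s=1: L1-HIT | VC [15]
  [5] addr=0xf4 blk=15 s=1: VC-HIT | VC [3]
  [6] addr=0xfe blk=15 s=1: L1-HIT | VC [3]
  [7] addr=0xf3 blk=15 s=1: L1-HIT | VC [3]
  [8] addr=0x3c blk=3 s=1: VC-HIT | VC [15]
  [9] addr=0x3f blk=3 s=1: L1-HIT | VC [15]
  [10] addr=0xf7 blk=15 s=1: VC-HIT | VC [3]

OUTCOME = L1-HIT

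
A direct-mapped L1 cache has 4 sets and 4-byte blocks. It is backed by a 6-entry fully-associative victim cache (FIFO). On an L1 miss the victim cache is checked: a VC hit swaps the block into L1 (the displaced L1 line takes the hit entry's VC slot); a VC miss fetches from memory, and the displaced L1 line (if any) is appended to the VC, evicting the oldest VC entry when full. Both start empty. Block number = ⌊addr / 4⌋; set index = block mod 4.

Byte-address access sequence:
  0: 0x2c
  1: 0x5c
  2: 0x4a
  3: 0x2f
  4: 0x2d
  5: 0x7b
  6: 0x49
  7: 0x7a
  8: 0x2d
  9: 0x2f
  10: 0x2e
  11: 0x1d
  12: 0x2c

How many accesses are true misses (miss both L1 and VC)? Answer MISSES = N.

0: 0x2c (blk 11, set 3) → MISS  vc=[]
1: 0x5c (blk 23, set 3) → MISS  vc=[11]
2: 0x4a (blk 18, set 2) → MISS  vc=[11]
3: 0x2f (blk 11, set 3) → VC-HIT  vc=[23]
4: 0x2d (blk 11, set 3) → L1-HIT  vc=[23]
5: 0x7b (blk 30, set 2) → MISS  vc=[23, 18]
6: 0x49 (blk 18, set 2) → VC-HIT  vc=[23, 30]
7: 0x7a (blk 30, set 2) → VC-HIT  vc=[23, 18]
8: 0x2d (blk 11, set 3) → L1-HIT  vc=[23, 18]
9: 0x2f (blk 11, set 3) → L1-HIT  vc=[23, 18]
10: 0x2e (blk 11, set 3) → L1-HIT  vc=[23, 18]
11: 0x1d (blk 7, set 3) → MISS  vc=[23, 18, 11]
12: 0x2c (blk 11, set 3) → VC-HIT  vc=[23, 18, 7]

MISSES = 5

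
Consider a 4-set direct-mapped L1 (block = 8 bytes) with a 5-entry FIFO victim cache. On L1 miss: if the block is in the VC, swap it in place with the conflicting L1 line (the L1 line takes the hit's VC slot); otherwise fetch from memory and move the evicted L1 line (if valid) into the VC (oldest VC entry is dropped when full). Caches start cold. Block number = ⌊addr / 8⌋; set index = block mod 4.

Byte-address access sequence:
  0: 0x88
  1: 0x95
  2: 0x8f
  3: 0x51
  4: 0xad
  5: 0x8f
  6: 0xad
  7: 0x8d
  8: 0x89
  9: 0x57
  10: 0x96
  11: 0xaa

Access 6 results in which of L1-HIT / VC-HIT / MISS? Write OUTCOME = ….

OUTCOME = VC-HIT

0: 0x88 (blk 17, set 1) → MISS  vc=[]
1: 0x95 (blk 18, set 2) → MISS  vc=[]
2: 0x8f (blk 17, set 1) → L1-HIT  vc=[]
3: 0x51 (blk 10, set 2) → MISS  vc=[18]
4: 0xad (blk 21, set 1) → MISS  vc=[18, 17]
5: 0x8f (blk 17, set 1) → VC-HIT  vc=[18, 21]
6: 0xad (blk 21, set 1) → VC-HIT  vc=[18, 17]
7: 0x8d (blk 17, set 1) → VC-HIT  vc=[18, 21]
8: 0x89 (blk 17, set 1) → L1-HIT  vc=[18, 21]
9: 0x57 (blk 10, set 2) → L1-HIT  vc=[18, 21]
10: 0x96 (blk 18, set 2) → VC-HIT  vc=[10, 21]
11: 0xaa (blk 21, set 1) → VC-HIT  vc=[10, 17]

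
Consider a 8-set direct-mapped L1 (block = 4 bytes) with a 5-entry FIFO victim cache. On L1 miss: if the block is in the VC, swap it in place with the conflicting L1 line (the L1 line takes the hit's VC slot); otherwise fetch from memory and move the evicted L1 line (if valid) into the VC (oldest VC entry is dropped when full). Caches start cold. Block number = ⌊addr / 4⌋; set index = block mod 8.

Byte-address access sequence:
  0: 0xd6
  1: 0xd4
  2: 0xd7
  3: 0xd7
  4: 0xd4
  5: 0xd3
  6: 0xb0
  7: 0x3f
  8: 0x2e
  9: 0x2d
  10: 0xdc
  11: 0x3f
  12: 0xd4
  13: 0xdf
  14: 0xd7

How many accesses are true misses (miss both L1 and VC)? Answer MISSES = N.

MISSES = 6

0: 0xd6 (blk 53, set 5) → MISS  vc=[]
1: 0xd4 (blk 53, set 5) → L1-HIT  vc=[]
2: 0xd7 (blk 53, set 5) → L1-HIT  vc=[]
3: 0xd7 (blk 53, set 5) → L1-HIT  vc=[]
4: 0xd4 (blk 53, set 5) → L1-HIT  vc=[]
5: 0xd3 (blk 52, set 4) → MISS  vc=[]
6: 0xb0 (blk 44, set 4) → MISS  vc=[52]
7: 0x3f (blk 15, set 7) → MISS  vc=[52]
8: 0x2e (blk 11, set 3) → MISS  vc=[52]
9: 0x2d (blk 11, set 3) → L1-HIT  vc=[52]
10: 0xdc (blk 55, set 7) → MISS  vc=[52, 15]
11: 0x3f (blk 15, set 7) → VC-HIT  vc=[52, 55]
12: 0xd4 (blk 53, set 5) → L1-HIT  vc=[52, 55]
13: 0xdf (blk 55, set 7) → VC-HIT  vc=[52, 15]
14: 0xd7 (blk 53, set 5) → L1-HIT  vc=[52, 15]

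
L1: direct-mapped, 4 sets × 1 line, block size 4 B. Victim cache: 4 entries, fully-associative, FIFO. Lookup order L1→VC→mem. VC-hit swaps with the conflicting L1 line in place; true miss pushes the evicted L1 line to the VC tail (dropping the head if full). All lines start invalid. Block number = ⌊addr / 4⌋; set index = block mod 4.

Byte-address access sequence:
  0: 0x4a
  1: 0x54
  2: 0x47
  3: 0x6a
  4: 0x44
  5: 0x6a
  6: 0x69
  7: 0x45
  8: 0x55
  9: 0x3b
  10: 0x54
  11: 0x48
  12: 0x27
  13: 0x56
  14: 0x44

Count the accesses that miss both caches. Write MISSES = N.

MISSES = 6

  [0] addr=0x4a blk=18 s=2: MISS | VC []
  [1] addr=0x54 blk=21 s=1: MISS | VC []
  [2] addr=0x47 blk=17 s=1: MISS | VC [21]
  [3] addr=0x6a blk=26 s=2: MISS | VC [21, 18]
  [4] addr=0x44 blk=17 s=1: L1-HIT | VC [21, 18]
  [5] addr=0x6a blk=26 s=2: L1-HIT | VC [21, 18]
  [6] addr=0x69 blk=26 s=2: L1-HIT | VC [21, 18]
  [7] addr=0x45 blk=17 s=1: L1-HIT | VC [21, 18]
  [8] addr=0x55 blk=21 s=1: VC-HIT | VC [17, 18]
  [9] addr=0x3b blk=14 s=2: MISS | VC [17, 18, 26]
  [10] addr=0x54 blk=21 s=1: L1-HIT | VC [17, 18, 26]
  [11] addr=0x48 blk=18 s=2: VC-HIT | VC [17, 14, 26]
  [12] addr=0x27 blk=9 s=1: MISS | VC [17, 14, 26, 21]
  [13] addr=0x56 blk=21 s=1: VC-HIT | VC [17, 14, 26, 9]
  [14] addr=0x44 blk=17 s=1: VC-HIT | VC [21, 14, 26, 9]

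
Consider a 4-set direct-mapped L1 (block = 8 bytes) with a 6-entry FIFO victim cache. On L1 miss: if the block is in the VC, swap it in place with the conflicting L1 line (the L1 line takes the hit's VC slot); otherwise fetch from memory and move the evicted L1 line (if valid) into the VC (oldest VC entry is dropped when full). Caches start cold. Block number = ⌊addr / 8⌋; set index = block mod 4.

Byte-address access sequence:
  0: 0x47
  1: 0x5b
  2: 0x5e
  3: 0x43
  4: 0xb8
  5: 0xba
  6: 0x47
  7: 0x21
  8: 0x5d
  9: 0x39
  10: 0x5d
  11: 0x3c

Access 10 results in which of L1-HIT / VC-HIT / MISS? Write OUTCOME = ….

0: 0x47 (blk 8, set 0) → MISS  vc=[]
1: 0x5b (blk 11, set 3) → MISS  vc=[]
2: 0x5e (blk 11, set 3) → L1-HIT  vc=[]
3: 0x43 (blk 8, set 0) → L1-HIT  vc=[]
4: 0xb8 (blk 23, set 3) → MISS  vc=[11]
5: 0xba (blk 23, set 3) → L1-HIT  vc=[11]
6: 0x47 (blk 8, set 0) → L1-HIT  vc=[11]
7: 0x21 (blk 4, set 0) → MISS  vc=[11, 8]
8: 0x5d (blk 11, set 3) → VC-HIT  vc=[23, 8]
9: 0x39 (blk 7, set 3) → MISS  vc=[23, 8, 11]
10: 0x5d (blk 11, set 3) → VC-HIT  vc=[23, 8, 7]
11: 0x3c (blk 7, set 3) → VC-HIT  vc=[23, 8, 11]

OUTCOME = VC-HIT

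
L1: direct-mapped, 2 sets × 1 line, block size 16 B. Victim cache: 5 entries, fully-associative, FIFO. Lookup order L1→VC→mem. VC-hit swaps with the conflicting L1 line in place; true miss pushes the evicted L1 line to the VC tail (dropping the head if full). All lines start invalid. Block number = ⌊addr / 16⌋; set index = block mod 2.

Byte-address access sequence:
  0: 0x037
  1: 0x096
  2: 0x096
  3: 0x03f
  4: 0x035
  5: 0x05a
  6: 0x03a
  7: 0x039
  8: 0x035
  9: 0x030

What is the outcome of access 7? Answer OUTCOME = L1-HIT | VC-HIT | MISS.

0: 0x37 (blk 3, set 1) → MISS  vc=[]
1: 0x96 (blk 9, set 1) → MISS  vc=[3]
2: 0x96 (blk 9, set 1) → L1-HIT  vc=[3]
3: 0x3f (blk 3, set 1) → VC-HIT  vc=[9]
4: 0x35 (blk 3, set 1) → L1-HIT  vc=[9]
5: 0x5a (blk 5, set 1) → MISS  vc=[9, 3]
6: 0x3a (blk 3, set 1) → VC-HIT  vc=[9, 5]
7: 0x39 (blk 3, set 1) → L1-HIT  vc=[9, 5]
8: 0x35 (blk 3, set 1) → L1-HIT  vc=[9, 5]
9: 0x30 (blk 3, set 1) → L1-HIT  vc=[9, 5]

OUTCOME = L1-HIT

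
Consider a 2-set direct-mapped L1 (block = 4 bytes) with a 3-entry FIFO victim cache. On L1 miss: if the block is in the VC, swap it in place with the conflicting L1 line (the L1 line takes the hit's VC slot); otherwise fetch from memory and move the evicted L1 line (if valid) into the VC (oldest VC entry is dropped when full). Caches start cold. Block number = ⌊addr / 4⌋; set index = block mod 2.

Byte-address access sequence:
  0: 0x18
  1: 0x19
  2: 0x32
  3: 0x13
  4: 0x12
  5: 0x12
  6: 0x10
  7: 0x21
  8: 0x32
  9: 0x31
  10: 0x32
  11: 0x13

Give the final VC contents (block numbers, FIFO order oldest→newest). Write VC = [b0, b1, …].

VC = [6, 8, 12]

  [0] addr=0x18 blk=6 s=0: MISS | VC []
  [1] addr=0x19 blk=6 s=0: L1-HIT | VC []
  [2] addr=0x32 blk=12 s=0: MISS | VC [6]
  [3] addr=0x13 blk=4 s=0: MISS | VC [6, 12]
  [4] addr=0x12 blk=4 s=0: L1-HIT | VC [6, 12]
  [5] addr=0x12 blk=4 s=0: L1-HIT | VC [6, 12]
  [6] addr=0x10 blk=4 s=0: L1-HIT | VC [6, 12]
  [7] addr=0x21 blk=8 s=0: MISS | VC [6, 12, 4]
  [8] addr=0x32 blk=12 s=0: VC-HIT | VC [6, 8, 4]
  [9] addr=0x31 blk=12 s=0: L1-HIT | VC [6, 8, 4]
  [10] addr=0x32 blk=12 s=0: L1-HIT | VC [6, 8, 4]
  [11] addr=0x13 blk=4 s=0: VC-HIT | VC [6, 8, 12]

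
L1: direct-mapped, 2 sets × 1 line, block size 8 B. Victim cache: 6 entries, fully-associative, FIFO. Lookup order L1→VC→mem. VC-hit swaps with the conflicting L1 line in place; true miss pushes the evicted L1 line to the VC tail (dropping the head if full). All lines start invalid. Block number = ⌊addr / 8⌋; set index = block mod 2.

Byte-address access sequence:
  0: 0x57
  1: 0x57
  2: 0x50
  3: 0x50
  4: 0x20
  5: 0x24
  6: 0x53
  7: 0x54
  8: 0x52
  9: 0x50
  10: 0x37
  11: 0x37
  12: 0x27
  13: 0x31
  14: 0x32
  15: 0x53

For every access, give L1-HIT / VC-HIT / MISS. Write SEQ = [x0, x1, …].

  [0] addr=0x57 blk=10 s=0: MISS | VC []
  [1] addr=0x57 blk=10 s=0: L1-HIT | VC []
  [2] addr=0x50 blk=10 s=0: L1-HIT | VC []
  [3] addr=0x50 blk=10 s=0: L1-HIT | VC []
  [4] addr=0x20 blk=4 s=0: MISS | VC [10]
  [5] addr=0x24 blk=4 s=0: L1-HIT | VC [10]
  [6] addr=0x53 blk=10 s=0: VC-HIT | VC [4]
  [7] addr=0x54 blk=10 s=0: L1-HIT | VC [4]
  [8] addr=0x52 blk=10 s=0: L1-HIT | VC [4]
  [9] addr=0x50 blk=10 s=0: L1-HIT | VC [4]
  [10] addr=0x37 blk=6 s=0: MISS | VC [4, 10]
  [11] addr=0x37 blk=6 s=0: L1-HIT | VC [4, 10]
  [12] addr=0x27 blk=4 s=0: VC-HIT | VC [6, 10]
  [13] addr=0x31 blk=6 s=0: VC-HIT | VC [4, 10]
  [14] addr=0x32 blk=6 s=0: L1-HIT | VC [4, 10]
  [15] addr=0x53 blk=10 s=0: VC-HIT | VC [4, 6]

SEQ = [MISS, L1-HIT, L1-HIT, L1-HIT, MISS, L1-HIT, VC-HIT, L1-HIT, L1-HIT, L1-HIT, MISS, L1-HIT, VC-HIT, VC-HIT, L1-HIT, VC-HIT]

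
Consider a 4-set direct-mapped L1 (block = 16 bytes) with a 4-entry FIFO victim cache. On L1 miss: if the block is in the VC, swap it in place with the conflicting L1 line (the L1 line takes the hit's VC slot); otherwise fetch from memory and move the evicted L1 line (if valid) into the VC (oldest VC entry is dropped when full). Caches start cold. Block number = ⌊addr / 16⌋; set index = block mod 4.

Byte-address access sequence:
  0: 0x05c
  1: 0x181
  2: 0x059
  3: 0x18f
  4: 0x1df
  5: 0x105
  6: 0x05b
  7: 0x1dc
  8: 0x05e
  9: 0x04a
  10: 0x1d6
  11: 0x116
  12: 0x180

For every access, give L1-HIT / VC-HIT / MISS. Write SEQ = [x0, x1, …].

SEQ = [MISS, MISS, L1-HIT, L1-HIT, MISS, MISS, VC-HIT, VC-HIT, VC-HIT, MISS, VC-HIT, MISS, VC-HIT]

  [0] addr=0x5c blk=5 s=1: MISS | VC []
  [1] addr=0x181 blk=24 s=0: MISS | VC []
  [2] addr=0x59 blk=5 s=1: L1-HIT | VC []
  [3] addr=0x18f blk=24 s=0: L1-HIT | VC []
  [4] addr=0x1df blk=29 s=1: MISS | VC [5]
  [5] addr=0x105 blk=16 s=0: MISS | VC [5, 24]
  [6] addr=0x5b blk=5 s=1: VC-HIT | VC [29, 24]
  [7] addr=0x1dc blk=29 s=1: VC-HIT | VC [5, 24]
  [8] addr=0x5e blk=5 s=1: VC-HIT | VC [29, 24]
  [9] addr=0x4a blk=4 s=0: MISS | VC [29, 24, 16]
  [10] addr=0x1d6 blk=29 s=1: VC-HIT | VC [5, 24, 16]
  [11] addr=0x116 blk=17 s=1: MISS | VC [5, 24, 16, 29]
  [12] addr=0x180 blk=24 s=0: VC-HIT | VC [5, 4, 16, 29]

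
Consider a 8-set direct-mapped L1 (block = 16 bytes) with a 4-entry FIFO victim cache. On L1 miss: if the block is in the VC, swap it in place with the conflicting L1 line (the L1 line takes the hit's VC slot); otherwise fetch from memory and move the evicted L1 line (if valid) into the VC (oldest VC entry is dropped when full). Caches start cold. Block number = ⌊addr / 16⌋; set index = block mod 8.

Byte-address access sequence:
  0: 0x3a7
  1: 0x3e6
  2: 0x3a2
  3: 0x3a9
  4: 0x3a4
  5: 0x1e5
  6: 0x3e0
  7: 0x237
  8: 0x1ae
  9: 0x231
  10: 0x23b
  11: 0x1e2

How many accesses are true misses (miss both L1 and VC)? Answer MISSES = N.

0: 0x3a7 (blk 58, set 2) → MISS  vc=[]
1: 0x3e6 (blk 62, set 6) → MISS  vc=[]
2: 0x3a2 (blk 58, set 2) → L1-HIT  vc=[]
3: 0x3a9 (blk 58, set 2) → L1-HIT  vc=[]
4: 0x3a4 (blk 58, set 2) → L1-HIT  vc=[]
5: 0x1e5 (blk 30, set 6) → MISS  vc=[62]
6: 0x3e0 (blk 62, set 6) → VC-HIT  vc=[30]
7: 0x237 (blk 35, set 3) → MISS  vc=[30]
8: 0x1ae (blk 26, set 2) → MISS  vc=[30, 58]
9: 0x231 (blk 35, set 3) → L1-HIT  vc=[30, 58]
10: 0x23b (blk 35, set 3) → L1-HIT  vc=[30, 58]
11: 0x1e2 (blk 30, set 6) → VC-HIT  vc=[62, 58]

MISSES = 5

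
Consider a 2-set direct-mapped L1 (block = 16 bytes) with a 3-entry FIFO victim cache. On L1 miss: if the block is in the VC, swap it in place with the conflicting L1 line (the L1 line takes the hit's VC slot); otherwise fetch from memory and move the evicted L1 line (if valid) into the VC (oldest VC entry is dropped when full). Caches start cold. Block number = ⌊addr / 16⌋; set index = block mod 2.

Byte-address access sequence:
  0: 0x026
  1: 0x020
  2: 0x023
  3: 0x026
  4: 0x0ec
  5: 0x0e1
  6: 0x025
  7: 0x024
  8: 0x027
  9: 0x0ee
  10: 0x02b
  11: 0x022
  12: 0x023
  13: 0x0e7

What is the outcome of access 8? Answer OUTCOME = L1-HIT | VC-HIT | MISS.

OUTCOME = L1-HIT

0: 0x26 (blk 2, set 0) → MISS  vc=[]
1: 0x20 (blk 2, set 0) → L1-HIT  vc=[]
2: 0x23 (blk 2, set 0) → L1-HIT  vc=[]
3: 0x26 (blk 2, set 0) → L1-HIT  vc=[]
4: 0xec (blk 14, set 0) → MISS  vc=[2]
5: 0xe1 (blk 14, set 0) → L1-HIT  vc=[2]
6: 0x25 (blk 2, set 0) → VC-HIT  vc=[14]
7: 0x24 (blk 2, set 0) → L1-HIT  vc=[14]
8: 0x27 (blk 2, set 0) → L1-HIT  vc=[14]
9: 0xee (blk 14, set 0) → VC-HIT  vc=[2]
10: 0x2b (blk 2, set 0) → VC-HIT  vc=[14]
11: 0x22 (blk 2, set 0) → L1-HIT  vc=[14]
12: 0x23 (blk 2, set 0) → L1-HIT  vc=[14]
13: 0xe7 (blk 14, set 0) → VC-HIT  vc=[2]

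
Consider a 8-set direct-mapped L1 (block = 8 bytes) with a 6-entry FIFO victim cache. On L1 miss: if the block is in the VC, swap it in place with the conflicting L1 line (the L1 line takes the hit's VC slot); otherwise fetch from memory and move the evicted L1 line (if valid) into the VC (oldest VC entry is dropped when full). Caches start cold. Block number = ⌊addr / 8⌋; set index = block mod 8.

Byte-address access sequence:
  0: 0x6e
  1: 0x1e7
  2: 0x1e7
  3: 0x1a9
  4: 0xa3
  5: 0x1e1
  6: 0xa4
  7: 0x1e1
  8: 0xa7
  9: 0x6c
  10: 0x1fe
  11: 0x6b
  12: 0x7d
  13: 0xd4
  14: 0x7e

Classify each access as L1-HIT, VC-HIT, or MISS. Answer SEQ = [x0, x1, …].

SEQ = [MISS, MISS, L1-HIT, MISS, MISS, VC-HIT, VC-HIT, VC-HIT, VC-HIT, VC-HIT, MISS, L1-HIT, MISS, MISS, L1-HIT]

  [0] addr=0x6e blk=13 s=5: MISS | VC []
  [1] addr=0x1e7 blk=60 s=4: MISS | VC []
  [2] addr=0x1e7 blk=60 s=4: L1-HIT | VC []
  [3] addr=0x1a9 blk=53 s=5: MISS | VC [13]
  [4] addr=0xa3 blk=20 s=4: MISS | VC [13, 60]
  [5] addr=0x1e1 blk=60 s=4: VC-HIT | VC [13, 20]
  [6] addr=0xa4 blk=20 s=4: VC-HIT | VC [13, 60]
  [7] addr=0x1e1 blk=60 s=4: VC-HIT | VC [13, 20]
  [8] addr=0xa7 blk=20 s=4: VC-HIT | VC [13, 60]
  [9] addr=0x6c blk=13 s=5: VC-HIT | VC [53, 60]
  [10] addr=0x1fe blk=63 s=7: MISS | VC [53, 60]
  [11] addr=0x6b blk=13 s=5: L1-HIT | VC [53, 60]
  [12] addr=0x7d blk=15 s=7: MISS | VC [53, 60, 63]
  [13] addr=0xd4 blk=26 s=2: MISS | VC [53, 60, 63]
  [14] addr=0x7e blk=15 s=7: L1-HIT | VC [53, 60, 63]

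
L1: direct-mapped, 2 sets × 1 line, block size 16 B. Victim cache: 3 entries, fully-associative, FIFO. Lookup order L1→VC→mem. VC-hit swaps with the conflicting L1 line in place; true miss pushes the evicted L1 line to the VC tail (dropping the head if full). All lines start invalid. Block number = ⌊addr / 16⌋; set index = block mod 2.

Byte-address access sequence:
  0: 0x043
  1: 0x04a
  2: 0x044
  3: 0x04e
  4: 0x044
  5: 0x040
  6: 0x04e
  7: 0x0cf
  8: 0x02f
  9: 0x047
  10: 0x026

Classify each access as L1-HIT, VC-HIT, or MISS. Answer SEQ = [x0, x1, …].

#0 0x43→b4/s0 MISS; vc=[]
#1 0x4a→b4/s0 L1-HIT; vc=[]
#2 0x44→b4/s0 L1-HIT; vc=[]
#3 0x4e→b4/s0 L1-HIT; vc=[]
#4 0x44→b4/s0 L1-HIT; vc=[]
#5 0x40→b4/s0 L1-HIT; vc=[]
#6 0x4e→b4/s0 L1-HIT; vc=[]
#7 0xcf→b12/s0 MISS; vc=[4]
#8 0x2f→b2/s0 MISS; vc=[4,12]
#9 0x47→b4/s0 VC-HIT; vc=[2,12]
#10 0x26→b2/s0 VC-HIT; vc=[4,12]

SEQ = [MISS, L1-HIT, L1-HIT, L1-HIT, L1-HIT, L1-HIT, L1-HIT, MISS, MISS, VC-HIT, VC-HIT]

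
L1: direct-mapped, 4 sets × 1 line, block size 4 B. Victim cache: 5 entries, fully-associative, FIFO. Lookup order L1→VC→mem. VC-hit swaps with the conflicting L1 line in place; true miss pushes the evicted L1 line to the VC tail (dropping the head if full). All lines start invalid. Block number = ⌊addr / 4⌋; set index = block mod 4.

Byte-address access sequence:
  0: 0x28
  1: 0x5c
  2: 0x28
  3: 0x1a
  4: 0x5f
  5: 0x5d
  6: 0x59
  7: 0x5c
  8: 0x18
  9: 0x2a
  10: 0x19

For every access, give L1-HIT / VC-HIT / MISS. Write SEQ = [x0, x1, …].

SEQ = [MISS, MISS, L1-HIT, MISS, L1-HIT, L1-HIT, MISS, L1-HIT, VC-HIT, VC-HIT, VC-HIT]

0: 0x28 (blk 10, set 2) → MISS  vc=[]
1: 0x5c (blk 23, set 3) → MISS  vc=[]
2: 0x28 (blk 10, set 2) → L1-HIT  vc=[]
3: 0x1a (blk 6, set 2) → MISS  vc=[10]
4: 0x5f (blk 23, set 3) → L1-HIT  vc=[10]
5: 0x5d (blk 23, set 3) → L1-HIT  vc=[10]
6: 0x59 (blk 22, set 2) → MISS  vc=[10, 6]
7: 0x5c (blk 23, set 3) → L1-HIT  vc=[10, 6]
8: 0x18 (blk 6, set 2) → VC-HIT  vc=[10, 22]
9: 0x2a (blk 10, set 2) → VC-HIT  vc=[6, 22]
10: 0x19 (blk 6, set 2) → VC-HIT  vc=[10, 22]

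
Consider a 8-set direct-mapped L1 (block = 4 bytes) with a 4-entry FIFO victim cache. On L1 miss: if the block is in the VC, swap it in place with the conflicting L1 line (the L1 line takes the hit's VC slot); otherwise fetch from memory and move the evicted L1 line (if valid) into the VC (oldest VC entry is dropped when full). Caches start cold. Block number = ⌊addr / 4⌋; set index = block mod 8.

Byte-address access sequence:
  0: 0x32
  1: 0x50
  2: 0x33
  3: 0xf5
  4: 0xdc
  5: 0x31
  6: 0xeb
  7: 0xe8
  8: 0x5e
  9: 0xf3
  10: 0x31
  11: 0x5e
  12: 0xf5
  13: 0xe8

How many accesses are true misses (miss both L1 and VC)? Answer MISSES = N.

#0 0x32→b12/s4 MISS; vc=[]
#1 0x50→b20/s4 MISS; vc=[12]
#2 0x33→b12/s4 VC-HIT; vc=[20]
#3 0xf5→b61/s5 MISS; vc=[20]
#4 0xdc→b55/s7 MISS; vc=[20]
#5 0x31→b12/s4 L1-HIT; vc=[20]
#6 0xeb→b58/s2 MISS; vc=[20]
#7 0xe8→b58/s2 L1-HIT; vc=[20]
#8 0x5e→b23/s7 MISS; vc=[20,55]
#9 0xf3→b60/s4 MISS; vc=[20,55,12]
#10 0x31→b12/s4 VC-HIT; vc=[20,55,60]
#11 0x5e→b23/s7 L1-HIT; vc=[20,55,60]
#12 0xf5→b61/s5 L1-HIT; vc=[20,55,60]
#13 0xe8→b58/s2 L1-HIT; vc=[20,55,60]

MISSES = 7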